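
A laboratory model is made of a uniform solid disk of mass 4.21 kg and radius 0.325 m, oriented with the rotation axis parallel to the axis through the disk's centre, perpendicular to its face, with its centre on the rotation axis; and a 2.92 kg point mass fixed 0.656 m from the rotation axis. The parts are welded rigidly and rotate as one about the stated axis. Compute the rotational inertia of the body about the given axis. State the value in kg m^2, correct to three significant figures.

1.48

Solid disk: I_cm = (1/2)MR² = (1/2)(4.21)(0.325)² = 0.22234 kg m^2; axis through the centre, so I = 0.22234 kg m^2.
Point mass: I_cm = 0; centre at d = 0.656 m, so the parallel axis theorem gives I = 0 + (2.92)(0.656)² = 1.2566 kg m^2.
Total I = 0.22234 + 1.2566 = 1.4789 kg m^2.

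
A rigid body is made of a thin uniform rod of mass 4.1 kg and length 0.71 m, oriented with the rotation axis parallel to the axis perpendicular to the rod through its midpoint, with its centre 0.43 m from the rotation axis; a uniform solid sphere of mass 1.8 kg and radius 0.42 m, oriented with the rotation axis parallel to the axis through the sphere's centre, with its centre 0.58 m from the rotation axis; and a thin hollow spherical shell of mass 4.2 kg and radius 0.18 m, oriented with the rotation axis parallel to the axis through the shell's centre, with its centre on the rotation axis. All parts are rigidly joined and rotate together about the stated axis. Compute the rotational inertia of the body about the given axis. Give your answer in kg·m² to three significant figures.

Thin rod: I_cm = (1/12)ML² = (1/12)(4.1)(0.71)² = 0.17223 kg·m²; centre at d = 0.43 m, so I = I_cm + Md² gives I = 0.17223 + (4.1)(0.43)² = 0.93032 kg·m².
Solid sphere: I_cm = (2/5)MR² = (2/5)(1.8)(0.42)² = 0.12701 kg·m²; centre at d = 0.58 m, so I = I_cm + Md² gives I = 0.12701 + (1.8)(0.58)² = 0.73253 kg·m².
Spherical shell: I_cm = (2/3)MR² = (2/3)(4.2)(0.18)² = 0.09072 kg·m²; axis through the centre, so I = 0.09072 kg·m².
Total I = 0.93032 + 0.73253 + 0.09072 = 1.7536 kg·m².

1.75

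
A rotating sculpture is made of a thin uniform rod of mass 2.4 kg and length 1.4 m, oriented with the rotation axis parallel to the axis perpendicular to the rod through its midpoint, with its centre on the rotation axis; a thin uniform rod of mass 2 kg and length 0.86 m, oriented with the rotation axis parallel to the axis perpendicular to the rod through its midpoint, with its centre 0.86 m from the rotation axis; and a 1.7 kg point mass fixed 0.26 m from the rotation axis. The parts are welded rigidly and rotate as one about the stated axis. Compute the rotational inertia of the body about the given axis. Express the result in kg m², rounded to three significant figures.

Thin rod: I_cm = (1/12)ML² = (1/12)(2.4)(1.4)² = 0.392 kg m²; axis through the centre, so I = 0.392 kg m².
Thin rod: I_cm = (1/12)ML² = (1/12)(2)(0.86)² = 0.12327 kg m²; centre at d = 0.86 m, so I = I_cm + Md² gives I = 0.12327 + (2)(0.86)² = 1.6025 kg m².
Point mass: I_cm = 0; centre at d = 0.26 m, so I = I_cm + Md² gives I = 0 + (1.7)(0.26)² = 0.11492 kg m².
Total I = 0.392 + 1.6025 + 0.11492 = 2.1094 kg m².

2.11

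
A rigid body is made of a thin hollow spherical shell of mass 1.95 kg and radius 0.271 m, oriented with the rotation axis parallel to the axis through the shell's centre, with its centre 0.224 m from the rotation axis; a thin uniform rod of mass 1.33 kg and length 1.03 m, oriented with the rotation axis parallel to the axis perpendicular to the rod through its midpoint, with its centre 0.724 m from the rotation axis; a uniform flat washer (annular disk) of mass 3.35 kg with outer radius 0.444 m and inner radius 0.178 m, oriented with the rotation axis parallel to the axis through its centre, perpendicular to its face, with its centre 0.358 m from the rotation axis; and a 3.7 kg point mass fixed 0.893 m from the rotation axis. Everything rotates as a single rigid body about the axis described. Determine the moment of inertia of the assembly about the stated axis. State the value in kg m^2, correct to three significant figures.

4.77

Spherical shell: I_cm = (2/3)MR² = (2/3)(1.95)(0.271)² = 0.095473 kg m^2; centre at d = 0.224 m, so the parallel axis theorem gives I = 0.095473 + (1.95)(0.224)² = 0.19332 kg m^2.
Thin rod: I_cm = (1/12)ML² = (1/12)(1.33)(1.03)² = 0.11758 kg m^2; centre at d = 0.724 m, so the parallel axis theorem gives I = 0.11758 + (1.33)(0.724)² = 0.81474 kg m^2.
Annular disk: I_cm = (1/2)M(R²+r²) = (1/2)(3.35)[(0.444)² + (0.178)²] = 0.38327 kg m^2; centre at d = 0.358 m, so the parallel axis theorem gives I = 0.38327 + (3.35)(0.358)² = 0.81262 kg m^2.
Point mass: I_cm = 0; centre at d = 0.893 m, so the parallel axis theorem gives I = 0 + (3.7)(0.893)² = 2.9506 kg m^2.
Total I = 0.19332 + 0.81474 + 0.81262 + 2.9506 = 4.7712 kg m^2.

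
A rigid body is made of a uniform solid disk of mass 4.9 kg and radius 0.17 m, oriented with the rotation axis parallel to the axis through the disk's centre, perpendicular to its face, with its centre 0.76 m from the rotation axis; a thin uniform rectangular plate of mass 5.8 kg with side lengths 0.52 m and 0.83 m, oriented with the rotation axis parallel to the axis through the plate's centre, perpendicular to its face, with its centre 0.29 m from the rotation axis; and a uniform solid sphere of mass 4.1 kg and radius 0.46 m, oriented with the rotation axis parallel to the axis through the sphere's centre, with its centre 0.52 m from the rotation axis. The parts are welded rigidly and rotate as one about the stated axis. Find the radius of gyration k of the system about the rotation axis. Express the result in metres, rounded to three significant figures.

0.599

Solid disk: I_cm = (1/2)MR² = (1/2)(4.9)(0.17)² = 0.070805 kg m^2; centre at d = 0.76 m, so I = I_cm + Md² gives I = 0.070805 + (4.9)(0.76)² = 2.901 kg m^2.
Rectangular plate: I_cm = (1/12)M(a²+b²) = (1/12)(5.8)[(0.52)² + (0.83)²] = 0.46366 kg m^2; centre at d = 0.29 m, so I = I_cm + Md² gives I = 0.46366 + (5.8)(0.29)² = 0.95144 kg m^2.
Solid sphere: I_cm = (2/5)MR² = (2/5)(4.1)(0.46)² = 0.34702 kg m^2; centre at d = 0.52 m, so I = I_cm + Md² gives I = 0.34702 + (4.1)(0.52)² = 1.4557 kg m^2.
Total I = 5.3082 kg m^2; total mass M = 14.8 kg.
k = √(I/M) = √(5.3082/14.8) = 0.59888 m.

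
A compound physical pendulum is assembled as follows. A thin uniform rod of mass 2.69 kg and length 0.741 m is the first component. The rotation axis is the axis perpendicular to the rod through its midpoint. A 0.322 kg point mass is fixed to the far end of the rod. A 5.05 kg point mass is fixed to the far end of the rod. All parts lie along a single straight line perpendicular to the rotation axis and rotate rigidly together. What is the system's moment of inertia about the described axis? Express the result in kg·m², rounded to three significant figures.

Thin rod: I_cm = (1/12)ML² = (1/12)(2.69)(0.741)² = 0.12309 kg·m²; axis through the centre, so I = 0.12309 kg·m².
Point mass: I_cm = 0; centre at d = 0.3705 m, so I = I_cm + Md² gives I = 0 + (0.322)(0.3705)² = 0.044201 kg·m².
Point mass: I_cm = 0; centre at d = 0.3705 m, so I = I_cm + Md² gives I = 0 + (5.05)(0.3705)² = 0.69321 kg·m².
Total I = 0.12309 + 0.044201 + 0.69321 = 0.8605 kg·m².

0.861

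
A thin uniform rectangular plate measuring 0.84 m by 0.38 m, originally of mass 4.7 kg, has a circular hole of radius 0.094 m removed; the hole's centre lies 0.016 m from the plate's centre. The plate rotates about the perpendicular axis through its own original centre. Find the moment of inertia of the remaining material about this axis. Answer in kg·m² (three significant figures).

Unpierced body about its centre: I₀ = (1/12)M(a²+b²) = (1/12)(4.7)[(0.84)² + (0.38)²] = 0.33292 kg·m².
The removed disk has mass m = M·πr²/(ab) = (4.7)·π(0.094)²/(0.84·0.38) = 0.40873 kg (same uniform areal density).
Its moment of inertia about the rotation axis (parallel-axis theorem): I_hole = (1/2)mr² + md² = (1/2)(0.40873)(0.094)² + (0.40873)(0.016)² = 0.0019104 kg·m².
Treating the hole as negative mass, I = I₀ − I_hole = 0.33292 − 0.0019104 = 0.33101 kg·m².

0.331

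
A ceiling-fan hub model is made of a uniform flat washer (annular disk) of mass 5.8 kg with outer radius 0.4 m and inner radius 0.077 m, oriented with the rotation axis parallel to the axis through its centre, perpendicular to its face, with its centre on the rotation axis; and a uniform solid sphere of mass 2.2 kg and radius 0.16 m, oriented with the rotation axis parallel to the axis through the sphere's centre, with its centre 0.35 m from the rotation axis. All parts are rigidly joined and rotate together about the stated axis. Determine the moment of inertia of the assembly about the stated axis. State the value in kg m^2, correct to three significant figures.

Annular disk: I_cm = (1/2)M(R²+r²) = (1/2)(5.8)[(0.4)² + (0.077)²] = 0.48119 kg m^2; axis through the centre, so I = 0.48119 kg m^2.
Solid sphere: I_cm = (2/5)MR² = (2/5)(2.2)(0.16)² = 0.022528 kg m^2; centre at d = 0.35 m, so I = I_cm + Md² gives I = 0.022528 + (2.2)(0.35)² = 0.29203 kg m^2.
Total I = 0.48119 + 0.29203 = 0.77322 kg m^2.

0.773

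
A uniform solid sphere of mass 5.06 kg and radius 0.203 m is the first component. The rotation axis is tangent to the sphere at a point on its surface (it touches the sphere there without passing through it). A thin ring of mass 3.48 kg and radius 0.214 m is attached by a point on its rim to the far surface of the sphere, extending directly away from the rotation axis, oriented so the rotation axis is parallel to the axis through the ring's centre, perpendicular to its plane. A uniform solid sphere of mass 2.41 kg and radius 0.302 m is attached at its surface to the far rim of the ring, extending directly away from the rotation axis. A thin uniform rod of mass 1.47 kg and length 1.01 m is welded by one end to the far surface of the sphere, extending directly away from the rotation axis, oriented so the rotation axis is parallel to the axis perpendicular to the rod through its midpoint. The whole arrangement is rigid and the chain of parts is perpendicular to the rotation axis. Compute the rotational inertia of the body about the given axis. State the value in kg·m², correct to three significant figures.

10.7

Solid sphere: I_cm = (2/5)MR² = (2/5)(5.06)(0.203)² = 0.083407 kg·m²; centre at d = 0.203 m, so I = I_cm + Md² gives I = 0.083407 + (5.06)(0.203)² = 0.29192 kg·m².
Thin ring: I_cm = MR² = (3.48)(0.214)² = 0.15937 kg·m²; centre at d = 0.203 + 0.203 + 0.214 = 0.62 m, so I = I_cm + Md² gives I = 0.15937 + (3.48)(0.62)² = 1.4971 kg·m².
Solid sphere: I_cm = (2/5)MR² = (2/5)(2.41)(0.302)² = 0.087921 kg·m²; centre at d = 0.203 + 0.203 + 0.214 + 0.214 + 0.302 = 1.136 m, so I = I_cm + Md² gives I = 0.087921 + (2.41)(1.136)² = 3.198 kg·m².
Thin rod: I_cm = (1/12)ML² = (1/12)(1.47)(1.01)² = 0.12496 kg·m²; centre at d = 0.203 + 0.203 + 0.214 + 0.214 + 0.302 + 0.302 + 0.505 = 1.943 m, so I = I_cm + Md² gives I = 0.12496 + (1.47)(1.943)² = 5.6746 kg·m².
Total I = 0.29192 + 1.4971 + 3.198 + 5.6746 = 10.662 kg·m².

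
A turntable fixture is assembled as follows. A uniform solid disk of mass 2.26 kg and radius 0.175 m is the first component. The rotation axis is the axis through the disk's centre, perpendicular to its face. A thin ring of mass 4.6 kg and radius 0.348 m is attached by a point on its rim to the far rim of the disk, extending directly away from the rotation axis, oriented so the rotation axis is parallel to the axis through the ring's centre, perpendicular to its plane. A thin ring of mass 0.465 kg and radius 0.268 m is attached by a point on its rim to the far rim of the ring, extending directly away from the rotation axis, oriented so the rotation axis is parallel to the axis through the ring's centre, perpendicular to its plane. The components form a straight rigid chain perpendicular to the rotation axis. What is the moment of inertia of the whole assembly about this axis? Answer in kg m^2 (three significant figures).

Solid disk: I_cm = (1/2)MR² = (1/2)(2.26)(0.175)² = 0.034606 kg m^2; axis through the centre, so I = 0.034606 kg m^2.
Thin ring: I_cm = MR² = (4.6)(0.348)² = 0.55708 kg m^2; centre at d = 0.175 + 0.348 = 0.523 m, so the parallel axis theorem gives I = 0.55708 + (4.6)(0.523)² = 1.8153 kg m^2.
Thin ring: I_cm = MR² = (0.465)(0.268)² = 0.033398 kg m^2; centre at d = 0.175 + 0.348 + 0.348 + 0.268 = 1.139 m, so the parallel axis theorem gives I = 0.033398 + (0.465)(1.139)² = 0.63665 kg m^2.
Total I = 0.034606 + 1.8153 + 0.63665 = 2.4866 kg m^2.

2.49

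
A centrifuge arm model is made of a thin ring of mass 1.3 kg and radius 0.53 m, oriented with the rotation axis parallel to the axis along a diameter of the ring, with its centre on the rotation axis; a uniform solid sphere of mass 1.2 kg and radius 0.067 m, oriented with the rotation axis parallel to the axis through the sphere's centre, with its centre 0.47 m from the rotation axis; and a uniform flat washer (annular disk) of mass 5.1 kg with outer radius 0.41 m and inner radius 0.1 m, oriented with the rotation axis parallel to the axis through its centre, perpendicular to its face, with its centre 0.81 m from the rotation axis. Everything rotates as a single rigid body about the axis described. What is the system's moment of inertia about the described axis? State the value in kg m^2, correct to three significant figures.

Thin ring: I_cm = (1/2)MR² = (1/2)(1.3)(0.53)² = 0.18259 kg m^2; axis through the centre, so I = 0.18259 kg m^2.
Solid sphere: I_cm = (2/5)MR² = (2/5)(1.2)(0.067)² = 0.0021547 kg m^2; centre at d = 0.47 m, so the parallel axis theorem gives I = 0.0021547 + (1.2)(0.47)² = 0.26723 kg m^2.
Annular disk: I_cm = (1/2)M(R²+r²) = (1/2)(5.1)[(0.41)² + (0.1)²] = 0.45415 kg m^2; centre at d = 0.81 m, so the parallel axis theorem gives I = 0.45415 + (5.1)(0.81)² = 3.8003 kg m^2.
Total I = 0.18259 + 0.26723 + 3.8003 = 4.2501 kg m^2.

4.25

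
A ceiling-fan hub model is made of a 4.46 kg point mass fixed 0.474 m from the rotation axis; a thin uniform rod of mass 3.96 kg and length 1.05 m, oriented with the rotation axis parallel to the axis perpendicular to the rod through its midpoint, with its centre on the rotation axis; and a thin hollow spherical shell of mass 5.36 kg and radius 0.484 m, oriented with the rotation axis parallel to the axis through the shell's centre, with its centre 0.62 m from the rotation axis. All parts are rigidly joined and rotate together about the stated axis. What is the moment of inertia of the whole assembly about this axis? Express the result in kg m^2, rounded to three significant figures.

Point mass: I_cm = 0; centre at d = 0.474 m, so I = I_cm + Md² gives I = 0 + (4.46)(0.474)² = 1.0021 kg m^2.
Thin rod: I_cm = (1/12)ML² = (1/12)(3.96)(1.05)² = 0.36382 kg m^2; axis through the centre, so I = 0.36382 kg m^2.
Spherical shell: I_cm = (2/3)MR² = (2/3)(5.36)(0.484)² = 0.83707 kg m^2; centre at d = 0.62 m, so I = I_cm + Md² gives I = 0.83707 + (5.36)(0.62)² = 2.8975 kg m^2.
Total I = 1.0021 + 0.36382 + 2.8975 = 4.2633 kg m^2.

4.26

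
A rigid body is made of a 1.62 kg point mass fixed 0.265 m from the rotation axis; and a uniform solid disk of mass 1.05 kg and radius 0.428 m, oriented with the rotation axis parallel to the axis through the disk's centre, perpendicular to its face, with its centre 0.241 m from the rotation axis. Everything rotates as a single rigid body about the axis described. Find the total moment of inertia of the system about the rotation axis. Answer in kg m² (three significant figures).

Point mass: I_cm = 0; centre at d = 0.265 m, so the parallel axis theorem gives I = 0 + (1.62)(0.265)² = 0.11376 kg m².
Solid disk: I_cm = (1/2)MR² = (1/2)(1.05)(0.428)² = 0.096172 kg m²; centre at d = 0.241 m, so the parallel axis theorem gives I = 0.096172 + (1.05)(0.241)² = 0.15716 kg m².
Total I = 0.11376 + 0.15716 = 0.27092 kg m².

0.271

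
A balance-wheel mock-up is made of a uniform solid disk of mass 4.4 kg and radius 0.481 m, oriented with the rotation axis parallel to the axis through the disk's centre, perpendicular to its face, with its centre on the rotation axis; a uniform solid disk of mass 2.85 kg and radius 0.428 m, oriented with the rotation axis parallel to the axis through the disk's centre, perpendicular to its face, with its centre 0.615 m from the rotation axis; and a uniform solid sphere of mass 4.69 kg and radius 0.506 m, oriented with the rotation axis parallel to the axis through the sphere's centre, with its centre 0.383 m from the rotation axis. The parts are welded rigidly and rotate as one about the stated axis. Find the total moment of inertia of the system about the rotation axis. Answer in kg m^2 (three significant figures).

Solid disk: I_cm = (1/2)MR² = (1/2)(4.4)(0.481)² = 0.50899 kg m^2; axis through the centre, so I = 0.50899 kg m^2.
Solid disk: I_cm = (1/2)MR² = (1/2)(2.85)(0.428)² = 0.26104 kg m^2; centre at d = 0.615 m, so I = I_cm + Md² gives I = 0.26104 + (2.85)(0.615)² = 1.339 kg m^2.
Solid sphere: I_cm = (2/5)MR² = (2/5)(4.69)(0.506)² = 0.48032 kg m^2; centre at d = 0.383 m, so I = I_cm + Md² gives I = 0.48032 + (4.69)(0.383)² = 1.1683 kg m^2.
Total I = 0.50899 + 1.339 + 1.1683 = 3.0163 kg m^2.

3.02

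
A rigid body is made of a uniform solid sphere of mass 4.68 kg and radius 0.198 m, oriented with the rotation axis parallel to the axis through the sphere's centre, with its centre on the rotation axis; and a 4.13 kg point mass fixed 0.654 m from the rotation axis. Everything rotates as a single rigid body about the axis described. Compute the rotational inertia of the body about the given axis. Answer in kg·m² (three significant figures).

Solid sphere: I_cm = (2/5)MR² = (2/5)(4.68)(0.198)² = 0.07339 kg·m²; axis through the centre, so I = 0.07339 kg·m².
Point mass: I_cm = 0; centre at d = 0.654 m, so the parallel axis theorem gives I = 0 + (4.13)(0.654)² = 1.7665 kg·m².
Total I = 0.07339 + 1.7665 = 1.8399 kg·m².

1.84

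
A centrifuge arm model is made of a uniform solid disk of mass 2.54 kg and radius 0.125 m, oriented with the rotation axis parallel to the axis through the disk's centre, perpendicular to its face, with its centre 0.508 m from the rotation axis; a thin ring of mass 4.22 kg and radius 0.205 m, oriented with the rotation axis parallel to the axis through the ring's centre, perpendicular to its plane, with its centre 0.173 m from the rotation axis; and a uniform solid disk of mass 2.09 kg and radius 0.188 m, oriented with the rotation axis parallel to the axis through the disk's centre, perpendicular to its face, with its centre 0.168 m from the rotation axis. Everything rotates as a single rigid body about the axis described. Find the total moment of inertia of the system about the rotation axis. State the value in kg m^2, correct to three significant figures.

Solid disk: I_cm = (1/2)MR² = (1/2)(2.54)(0.125)² = 0.019844 kg m^2; centre at d = 0.508 m, so the parallel axis theorem gives I = 0.019844 + (2.54)(0.508)² = 0.67533 kg m^2.
Thin ring: I_cm = MR² = (4.22)(0.205)² = 0.17735 kg m^2; centre at d = 0.173 m, so the parallel axis theorem gives I = 0.17735 + (4.22)(0.173)² = 0.30365 kg m^2.
Solid disk: I_cm = (1/2)MR² = (1/2)(2.09)(0.188)² = 0.036934 kg m^2; centre at d = 0.168 m, so the parallel axis theorem gives I = 0.036934 + (2.09)(0.168)² = 0.095923 kg m^2.
Total I = 0.67533 + 0.30365 + 0.095923 = 1.0749 kg m^2.

1.07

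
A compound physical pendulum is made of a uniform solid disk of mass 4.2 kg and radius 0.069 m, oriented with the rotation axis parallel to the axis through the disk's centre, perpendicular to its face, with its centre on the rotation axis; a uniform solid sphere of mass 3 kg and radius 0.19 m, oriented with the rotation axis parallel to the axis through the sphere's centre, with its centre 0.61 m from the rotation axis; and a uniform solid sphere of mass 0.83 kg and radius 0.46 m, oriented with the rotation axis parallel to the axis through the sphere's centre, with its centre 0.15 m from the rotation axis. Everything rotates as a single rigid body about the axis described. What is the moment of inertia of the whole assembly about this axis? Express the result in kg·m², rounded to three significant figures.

1.26

Solid disk: I_cm = (1/2)MR² = (1/2)(4.2)(0.069)² = 0.0099981 kg·m²; axis through the centre, so I = 0.0099981 kg·m².
Solid sphere: I_cm = (2/5)MR² = (2/5)(3)(0.19)² = 0.04332 kg·m²; centre at d = 0.61 m, so I = I_cm + Md² gives I = 0.04332 + (3)(0.61)² = 1.1596 kg·m².
Solid sphere: I_cm = (2/5)MR² = (2/5)(0.83)(0.46)² = 0.070251 kg·m²; centre at d = 0.15 m, so I = I_cm + Md² gives I = 0.070251 + (0.83)(0.15)² = 0.088926 kg·m².
Total I = 0.0099981 + 1.1596 + 0.088926 = 1.2585 kg·m².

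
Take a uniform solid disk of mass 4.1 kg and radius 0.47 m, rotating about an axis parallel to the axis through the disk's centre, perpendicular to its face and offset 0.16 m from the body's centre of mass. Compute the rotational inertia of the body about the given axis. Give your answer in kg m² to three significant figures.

I_cm = (1/2)MR² = (1/2)(4.1)(0.47)² = 0.45284 kg m²; centre at d = 0.16 m, so I = I_cm + Md² gives I = 0.45284 + (4.1)(0.16)² = 0.5578 kg m².

0.558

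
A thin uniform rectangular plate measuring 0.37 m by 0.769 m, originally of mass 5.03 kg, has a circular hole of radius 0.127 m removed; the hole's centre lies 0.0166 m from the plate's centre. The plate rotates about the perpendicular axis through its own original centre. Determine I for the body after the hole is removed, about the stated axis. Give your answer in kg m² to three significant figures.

Unpierced body about its centre: I₀ = (1/12)M(a²+b²) = (1/12)(5.03)[(0.37)² + (0.769)²] = 0.30526 kg m².
The removed disk has mass m = M·πr²/(ab) = (5.03)·π(0.127)²/(0.37·0.769) = 0.89577 kg (same uniform areal density).
Its moment of inertia about the rotation axis (parallel-axis theorem): I_hole = (1/2)mr² + md² = (1/2)(0.89577)(0.127)² + (0.89577)(0.0166)² = 0.0074708 kg m².
Treating the hole as negative mass, I = I₀ − I_hole = 0.30526 − 0.0074708 = 0.29779 kg m².

0.298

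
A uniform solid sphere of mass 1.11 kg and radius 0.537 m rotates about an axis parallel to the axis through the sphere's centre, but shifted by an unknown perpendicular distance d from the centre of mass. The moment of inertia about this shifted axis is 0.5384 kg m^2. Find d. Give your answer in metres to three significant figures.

0.608

About the centre-of-mass axis, I_cm = (2/5)MR² = (2/5)(1.11)(0.537)² = 0.12804 kg m^2.
Parallel axis theorem: I = I_cm + Md², so Md² = 0.5384 − 0.12804 = 0.41036 kg m^2.
d = √(0.41036 / 1.11) = 0.60803 m.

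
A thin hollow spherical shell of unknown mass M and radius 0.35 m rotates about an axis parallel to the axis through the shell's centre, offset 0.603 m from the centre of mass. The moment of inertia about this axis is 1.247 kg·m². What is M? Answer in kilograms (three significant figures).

I = I_cm + Md² = (2/3)MR² + Md² = M·[0.666667·(0.35)² + (0.603)²] = M·0.44528.
So M = 1.247 / 0.44528 = 2.8005 kg.

2.80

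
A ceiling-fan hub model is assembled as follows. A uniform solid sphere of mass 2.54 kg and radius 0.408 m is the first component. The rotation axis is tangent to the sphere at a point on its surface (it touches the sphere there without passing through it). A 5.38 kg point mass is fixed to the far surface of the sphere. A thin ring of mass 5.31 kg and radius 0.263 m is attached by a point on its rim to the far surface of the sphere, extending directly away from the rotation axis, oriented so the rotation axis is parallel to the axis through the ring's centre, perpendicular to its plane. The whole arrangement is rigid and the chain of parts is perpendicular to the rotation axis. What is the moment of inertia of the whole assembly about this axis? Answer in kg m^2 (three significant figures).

10.7

Solid sphere: I_cm = (2/5)MR² = (2/5)(2.54)(0.408)² = 0.16913 kg m^2; centre at d = 0.408 m, so the parallel axis theorem gives I = 0.16913 + (2.54)(0.408)² = 0.59195 kg m^2.
Point mass: I_cm = 0; centre at d = 0.408 + 0.408 = 0.816 m, so the parallel axis theorem gives I = 0 + (5.38)(0.816)² = 3.5823 kg m^2.
Thin ring: I_cm = MR² = (5.31)(0.263)² = 0.36729 kg m^2; centre at d = 0.408 + 0.408 + 0.263 = 1.079 m, so the parallel axis theorem gives I = 0.36729 + (5.31)(1.079)² = 6.5494 kg m^2.
Total I = 0.59195 + 3.5823 + 6.5494 = 10.724 kg m^2.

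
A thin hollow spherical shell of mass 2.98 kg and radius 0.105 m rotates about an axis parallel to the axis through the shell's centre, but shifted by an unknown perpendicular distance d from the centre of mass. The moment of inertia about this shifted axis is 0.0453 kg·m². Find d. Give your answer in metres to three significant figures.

0.0886

About the centre-of-mass axis, I_cm = (2/3)MR² = (2/3)(2.98)(0.105)² = 0.021903 kg·m².
Parallel axis theorem: I = I_cm + Md², so Md² = 0.0453 − 0.021903 = 0.023397 kg·m².
d = √(0.023397 / 2.98) = 0.088608 m.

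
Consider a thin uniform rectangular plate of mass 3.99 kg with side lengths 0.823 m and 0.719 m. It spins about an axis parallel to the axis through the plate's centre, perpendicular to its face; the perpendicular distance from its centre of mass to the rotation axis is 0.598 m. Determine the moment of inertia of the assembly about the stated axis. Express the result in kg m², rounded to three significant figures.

I_cm = (1/12)M(a²+b²) = (1/12)(3.99)[(0.823)² + (0.719)²] = 0.3971 kg m²; centre at d = 0.598 m, so I = I_cm + Md² gives I = 0.3971 + (3.99)(0.598)² = 1.8239 kg m².

1.82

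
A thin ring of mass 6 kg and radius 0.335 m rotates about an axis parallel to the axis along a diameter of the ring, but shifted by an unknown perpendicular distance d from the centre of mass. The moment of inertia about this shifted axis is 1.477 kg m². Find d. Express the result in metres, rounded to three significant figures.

0.436

About the centre-of-mass axis, I_cm = (1/2)MR² = (1/2)(6)(0.335)² = 0.33668 kg m².
Parallel axis theorem: I = I_cm + Md², so Md² = 1.477 − 0.33668 = 1.1403 kg m².
d = √(1.1403 / 6) = 0.43595 m.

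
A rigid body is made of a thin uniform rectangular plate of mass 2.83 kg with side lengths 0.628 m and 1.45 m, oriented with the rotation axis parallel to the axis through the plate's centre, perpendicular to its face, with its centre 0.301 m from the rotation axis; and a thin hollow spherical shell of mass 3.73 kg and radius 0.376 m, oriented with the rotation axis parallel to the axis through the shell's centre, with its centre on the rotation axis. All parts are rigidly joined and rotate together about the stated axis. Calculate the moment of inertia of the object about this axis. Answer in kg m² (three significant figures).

Rectangular plate: I_cm = (1/12)M(a²+b²) = (1/12)(2.83)[(0.628)² + (1.45)²] = 0.58885 kg m²; centre at d = 0.301 m, so the parallel axis theorem gives I = 0.58885 + (2.83)(0.301)² = 0.84525 kg m².
Spherical shell: I_cm = (2/3)MR² = (2/3)(3.73)(0.376)² = 0.35155 kg m²; axis through the centre, so I = 0.35155 kg m².
Total I = 0.84525 + 0.35155 = 1.1968 kg m².

1.20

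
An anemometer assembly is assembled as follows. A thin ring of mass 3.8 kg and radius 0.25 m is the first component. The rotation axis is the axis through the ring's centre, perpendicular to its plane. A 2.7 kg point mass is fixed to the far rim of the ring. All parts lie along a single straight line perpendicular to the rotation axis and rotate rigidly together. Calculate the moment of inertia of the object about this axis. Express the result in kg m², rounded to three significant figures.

Thin ring: I_cm = MR² = (3.8)(0.25)² = 0.2375 kg m²; axis through the centre, so I = 0.2375 kg m².
Point mass: I_cm = 0; centre at d = 0.25 m, so the parallel axis theorem gives I = 0 + (2.7)(0.25)² = 0.16875 kg m².
Total I = 0.2375 + 0.16875 = 0.40625 kg m².

0.406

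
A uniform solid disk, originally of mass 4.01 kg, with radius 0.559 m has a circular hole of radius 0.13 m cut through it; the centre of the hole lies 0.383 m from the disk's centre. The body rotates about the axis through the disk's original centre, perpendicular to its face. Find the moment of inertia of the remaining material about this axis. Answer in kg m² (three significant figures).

0.593

Unpierced body about its centre: I₀ = (1/2)MR² = (1/2)(4.01)(0.559)² = 0.62652 kg m².
The removed disk has mass m = M·(r/R)² = (4.01)(0.13/0.559)² = 0.21687 kg (same uniform areal density).
Its moment of inertia about the rotation axis (parallel-axis theorem): I_hole = (1/2)mr² + md² = (1/2)(0.21687)(0.13)² + (0.21687)(0.383)² = 0.033646 kg m².
Treating the hole as negative mass, I = I₀ − I_hole = 0.62652 − 0.033646 = 0.59288 kg m².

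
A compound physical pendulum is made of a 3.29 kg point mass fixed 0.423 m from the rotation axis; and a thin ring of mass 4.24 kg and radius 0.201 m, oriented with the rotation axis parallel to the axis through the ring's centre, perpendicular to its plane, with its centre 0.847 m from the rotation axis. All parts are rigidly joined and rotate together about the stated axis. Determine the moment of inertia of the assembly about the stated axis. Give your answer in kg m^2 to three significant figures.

Point mass: I_cm = 0; centre at d = 0.423 m, so the parallel axis theorem gives I = 0 + (3.29)(0.423)² = 0.58868 kg m^2.
Thin ring: I_cm = MR² = (4.24)(0.201)² = 0.1713 kg m^2; centre at d = 0.847 m, so the parallel axis theorem gives I = 0.1713 + (4.24)(0.847)² = 3.2131 kg m^2.
Total I = 0.58868 + 3.2131 = 3.8018 kg m^2.

3.80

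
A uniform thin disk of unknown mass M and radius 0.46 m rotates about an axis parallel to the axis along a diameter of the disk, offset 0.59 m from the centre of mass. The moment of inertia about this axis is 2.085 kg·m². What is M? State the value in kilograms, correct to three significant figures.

I = I_cm + Md² = (1/4)MR² + Md² = M·[0.25·(0.46)² + (0.59)²] = M·0.401.
So M = 2.085 / 0.401 = 5.1995 kg.

5.20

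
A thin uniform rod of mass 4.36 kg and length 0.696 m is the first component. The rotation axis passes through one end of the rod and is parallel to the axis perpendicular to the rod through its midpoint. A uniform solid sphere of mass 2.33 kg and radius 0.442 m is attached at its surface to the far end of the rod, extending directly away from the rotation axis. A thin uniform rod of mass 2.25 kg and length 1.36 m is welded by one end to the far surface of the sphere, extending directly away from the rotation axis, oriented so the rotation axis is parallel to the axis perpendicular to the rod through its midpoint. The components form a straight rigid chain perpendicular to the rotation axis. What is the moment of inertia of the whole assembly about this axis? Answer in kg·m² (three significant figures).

15.7

Thin rod: I_cm = (1/12)ML² = (1/12)(4.36)(0.696)² = 0.176 kg·m²; centre at d = 0.348 m, so the parallel axis theorem gives I = 0.176 + (4.36)(0.348)² = 0.70402 kg·m².
Solid sphere: I_cm = (2/5)MR² = (2/5)(2.33)(0.442)² = 0.18208 kg·m²; centre at d = 0.348 + 0.348 + 0.442 = 1.138 m, so the parallel axis theorem gives I = 0.18208 + (2.33)(1.138)² = 3.1995 kg·m².
Thin rod: I_cm = (1/12)ML² = (1/12)(2.25)(1.36)² = 0.3468 kg·m²; centre at d = 0.348 + 0.348 + 0.442 + 0.442 + 0.68 = 2.26 m, so the parallel axis theorem gives I = 0.3468 + (2.25)(2.26)² = 11.839 kg·m².
Total I = 0.70402 + 3.1995 + 11.839 = 15.742 kg·m².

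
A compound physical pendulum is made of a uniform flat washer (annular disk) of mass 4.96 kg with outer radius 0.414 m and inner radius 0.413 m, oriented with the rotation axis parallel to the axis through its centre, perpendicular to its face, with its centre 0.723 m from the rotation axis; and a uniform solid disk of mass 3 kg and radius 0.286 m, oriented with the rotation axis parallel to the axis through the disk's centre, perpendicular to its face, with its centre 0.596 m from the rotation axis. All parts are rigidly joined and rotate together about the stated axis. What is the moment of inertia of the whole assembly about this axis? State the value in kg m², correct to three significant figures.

Annular disk: I_cm = (1/2)M(R²+r²) = (1/2)(4.96)[(0.414)² + (0.413)²] = 0.84807 kg m²; centre at d = 0.723 m, so the parallel axis theorem gives I = 0.84807 + (4.96)(0.723)² = 3.4408 kg m².
Solid disk: I_cm = (1/2)MR² = (1/2)(3)(0.286)² = 0.12269 kg m²; centre at d = 0.596 m, so the parallel axis theorem gives I = 0.12269 + (3)(0.596)² = 1.1883 kg m².
Total I = 3.4408 + 1.1883 = 4.6292 kg m².

4.63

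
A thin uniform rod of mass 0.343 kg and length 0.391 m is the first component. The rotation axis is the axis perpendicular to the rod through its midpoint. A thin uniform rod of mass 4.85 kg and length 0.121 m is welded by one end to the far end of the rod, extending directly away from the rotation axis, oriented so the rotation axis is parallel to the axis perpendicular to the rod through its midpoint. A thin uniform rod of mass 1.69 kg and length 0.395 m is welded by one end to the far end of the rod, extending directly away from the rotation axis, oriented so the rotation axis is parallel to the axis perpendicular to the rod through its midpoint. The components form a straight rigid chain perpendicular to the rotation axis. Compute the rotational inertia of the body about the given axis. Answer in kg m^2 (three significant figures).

Thin rod: I_cm = (1/12)ML² = (1/12)(0.343)(0.391)² = 0.0043698 kg m^2; axis through the centre, so I = 0.0043698 kg m^2.
Thin rod: I_cm = (1/12)ML² = (1/12)(4.85)(0.121)² = 0.0059174 kg m^2; centre at d = 0.1955 + 0.0605 = 0.256 m, so I = I_cm + Md² gives I = 0.0059174 + (4.85)(0.256)² = 0.32377 kg m^2.
Thin rod: I_cm = (1/12)ML² = (1/12)(1.69)(0.395)² = 0.021974 kg m^2; centre at d = 0.1955 + 0.0605 + 0.0605 + 0.1975 = 0.514 m, so I = I_cm + Md² gives I = 0.021974 + (1.69)(0.514)² = 0.46846 kg m^2.
Total I = 0.0043698 + 0.32377 + 0.46846 = 0.7966 kg m^2.

0.797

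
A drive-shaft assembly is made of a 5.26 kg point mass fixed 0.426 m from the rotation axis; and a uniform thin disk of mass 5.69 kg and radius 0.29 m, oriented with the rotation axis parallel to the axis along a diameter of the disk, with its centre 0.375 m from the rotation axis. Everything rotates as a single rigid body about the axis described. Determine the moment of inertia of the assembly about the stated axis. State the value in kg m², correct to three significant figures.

Point mass: I_cm = 0; centre at d = 0.426 m, so I = I_cm + Md² gives I = 0 + (5.26)(0.426)² = 0.95456 kg m².
Thin disk: I_cm = (1/4)MR² = (1/4)(5.69)(0.29)² = 0.11963 kg m²; centre at d = 0.375 m, so I = I_cm + Md² gives I = 0.11963 + (5.69)(0.375)² = 0.91979 kg m².
Total I = 0.95456 + 0.91979 = 1.8744 kg m².

1.87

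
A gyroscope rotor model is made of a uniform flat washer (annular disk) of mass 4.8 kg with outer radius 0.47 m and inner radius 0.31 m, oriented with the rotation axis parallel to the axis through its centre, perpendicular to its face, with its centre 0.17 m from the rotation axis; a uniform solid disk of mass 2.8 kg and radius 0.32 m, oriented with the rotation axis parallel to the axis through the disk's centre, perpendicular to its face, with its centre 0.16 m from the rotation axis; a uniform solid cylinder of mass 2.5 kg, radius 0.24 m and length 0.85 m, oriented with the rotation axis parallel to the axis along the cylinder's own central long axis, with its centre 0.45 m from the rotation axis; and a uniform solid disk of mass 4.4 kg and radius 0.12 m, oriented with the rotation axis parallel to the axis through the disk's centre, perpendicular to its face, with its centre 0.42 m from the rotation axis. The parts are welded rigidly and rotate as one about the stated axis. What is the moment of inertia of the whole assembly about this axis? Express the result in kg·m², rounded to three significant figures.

Annular disk: I_cm = (1/2)M(R²+r²) = (1/2)(4.8)[(0.47)² + (0.31)²] = 0.7608 kg·m²; centre at d = 0.17 m, so the parallel axis theorem gives I = 0.7608 + (4.8)(0.17)² = 0.89952 kg·m².
Solid disk: I_cm = (1/2)MR² = (1/2)(2.8)(0.32)² = 0.14336 kg·m²; centre at d = 0.16 m, so the parallel axis theorem gives I = 0.14336 + (2.8)(0.16)² = 0.21504 kg·m².
Solid cylinder: I_cm = (1/2)MR² = (1/2)(2.5)(0.24)² = 0.072 kg·m²; centre at d = 0.45 m, so the parallel axis theorem gives I = 0.072 + (2.5)(0.45)² = 0.57825 kg·m².
Solid disk: I_cm = (1/2)MR² = (1/2)(4.4)(0.12)² = 0.03168 kg·m²; centre at d = 0.42 m, so the parallel axis theorem gives I = 0.03168 + (4.4)(0.42)² = 0.80784 kg·m².
Total I = 0.89952 + 0.21504 + 0.57825 + 0.80784 = 2.5007 kg·m².

2.50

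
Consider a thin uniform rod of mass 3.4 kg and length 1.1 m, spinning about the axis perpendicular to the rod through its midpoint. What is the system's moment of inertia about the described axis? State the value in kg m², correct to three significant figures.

0.343

I_cm = (1/12)ML² = (1/12)(3.4)(1.1)² = 0.34283 kg m²; axis through the centre, so I = 0.34283 kg m².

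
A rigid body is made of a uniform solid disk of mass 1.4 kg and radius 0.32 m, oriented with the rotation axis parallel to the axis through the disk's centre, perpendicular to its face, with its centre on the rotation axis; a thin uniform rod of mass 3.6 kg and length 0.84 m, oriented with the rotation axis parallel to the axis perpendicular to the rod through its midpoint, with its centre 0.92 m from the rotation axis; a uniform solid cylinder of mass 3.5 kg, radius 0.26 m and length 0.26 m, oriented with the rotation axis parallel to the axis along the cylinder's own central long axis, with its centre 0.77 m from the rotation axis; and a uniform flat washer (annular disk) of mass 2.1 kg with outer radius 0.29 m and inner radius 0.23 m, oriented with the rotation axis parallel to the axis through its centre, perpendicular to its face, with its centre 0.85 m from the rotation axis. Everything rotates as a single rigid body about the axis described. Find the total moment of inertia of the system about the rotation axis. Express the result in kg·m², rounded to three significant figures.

7.18

Solid disk: I_cm = (1/2)MR² = (1/2)(1.4)(0.32)² = 0.07168 kg·m²; axis through the centre, so I = 0.07168 kg·m².
Thin rod: I_cm = (1/12)ML² = (1/12)(3.6)(0.84)² = 0.21168 kg·m²; centre at d = 0.92 m, so I = I_cm + Md² gives I = 0.21168 + (3.6)(0.92)² = 3.2587 kg·m².
Solid cylinder: I_cm = (1/2)MR² = (1/2)(3.5)(0.26)² = 0.1183 kg·m²; centre at d = 0.77 m, so I = I_cm + Md² gives I = 0.1183 + (3.5)(0.77)² = 2.1934 kg·m².
Annular disk: I_cm = (1/2)M(R²+r²) = (1/2)(2.1)[(0.29)² + (0.23)²] = 0.14385 kg·m²; centre at d = 0.85 m, so I = I_cm + Md² gives I = 0.14385 + (2.1)(0.85)² = 1.6611 kg·m².
Total I = 0.07168 + 3.2587 + 2.1934 + 1.6611 = 7.185 kg·m².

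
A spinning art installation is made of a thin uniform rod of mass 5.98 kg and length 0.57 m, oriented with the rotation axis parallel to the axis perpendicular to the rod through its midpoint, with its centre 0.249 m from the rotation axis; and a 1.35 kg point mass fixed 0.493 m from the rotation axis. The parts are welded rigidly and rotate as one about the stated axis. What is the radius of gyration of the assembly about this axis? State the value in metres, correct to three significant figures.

0.343

Thin rod: I_cm = (1/12)ML² = (1/12)(5.98)(0.57)² = 0.16191 kg m²; centre at d = 0.249 m, so I = I_cm + Md² gives I = 0.16191 + (5.98)(0.249)² = 0.53267 kg m².
Point mass: I_cm = 0; centre at d = 0.493 m, so I = I_cm + Md² gives I = 0 + (1.35)(0.493)² = 0.32812 kg m².
Total I = 0.86079 kg m²; total mass M = 7.33 kg.
k = √(I/M) = √(0.86079/7.33) = 0.34269 m.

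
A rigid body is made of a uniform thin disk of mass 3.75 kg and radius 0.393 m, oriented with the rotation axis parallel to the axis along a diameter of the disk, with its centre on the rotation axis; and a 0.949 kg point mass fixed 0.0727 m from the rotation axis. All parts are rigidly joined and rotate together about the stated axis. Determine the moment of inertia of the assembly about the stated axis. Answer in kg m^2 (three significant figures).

0.150

Thin disk: I_cm = (1/4)MR² = (1/4)(3.75)(0.393)² = 0.1448 kg m^2; axis through the centre, so I = 0.1448 kg m^2.
Point mass: I_cm = 0; centre at d = 0.0727 m, so I = I_cm + Md² gives I = 0 + (0.949)(0.0727)² = 0.0050157 kg m^2.
Total I = 0.1448 + 0.0050157 = 0.14981 kg m^2.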